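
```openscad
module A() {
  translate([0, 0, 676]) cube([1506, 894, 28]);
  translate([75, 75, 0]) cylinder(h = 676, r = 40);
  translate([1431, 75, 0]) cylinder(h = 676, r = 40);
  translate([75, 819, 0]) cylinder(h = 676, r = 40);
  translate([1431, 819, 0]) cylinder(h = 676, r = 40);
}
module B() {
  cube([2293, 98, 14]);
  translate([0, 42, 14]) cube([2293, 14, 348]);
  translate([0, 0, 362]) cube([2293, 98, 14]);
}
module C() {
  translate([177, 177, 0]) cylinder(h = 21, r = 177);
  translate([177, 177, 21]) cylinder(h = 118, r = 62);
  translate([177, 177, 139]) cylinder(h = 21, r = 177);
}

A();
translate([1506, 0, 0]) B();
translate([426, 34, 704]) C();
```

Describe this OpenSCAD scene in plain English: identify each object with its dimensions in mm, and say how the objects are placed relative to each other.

A is a table with a 1506×894 mm rectangular top, 28 mm thick, top surface at z = 704 mm, supported by four round legs of 80 mm diameter, each leg's bounding box inset 35 mm from the nearest pair of top edges, running from the floor.

B is an I-beam lying along x, 2293 mm long. Overall section height 376 mm. Two flanges 98 mm wide (y) and 14 mm thick, one on the floor and one at the top; a web 14 mm thick runs between them, centred on the flange width.

C is a spool: two coaxial disc flanges of radius 177 mm and thickness 21 mm, joined by a core cylinder of radius 62 mm and height 118 mm. The lower flange rests on z = 0 and the three cylinders share a vertical axis.

The I-beam is against the table's +x side, with their −y faces flush. The spool is on top of the table.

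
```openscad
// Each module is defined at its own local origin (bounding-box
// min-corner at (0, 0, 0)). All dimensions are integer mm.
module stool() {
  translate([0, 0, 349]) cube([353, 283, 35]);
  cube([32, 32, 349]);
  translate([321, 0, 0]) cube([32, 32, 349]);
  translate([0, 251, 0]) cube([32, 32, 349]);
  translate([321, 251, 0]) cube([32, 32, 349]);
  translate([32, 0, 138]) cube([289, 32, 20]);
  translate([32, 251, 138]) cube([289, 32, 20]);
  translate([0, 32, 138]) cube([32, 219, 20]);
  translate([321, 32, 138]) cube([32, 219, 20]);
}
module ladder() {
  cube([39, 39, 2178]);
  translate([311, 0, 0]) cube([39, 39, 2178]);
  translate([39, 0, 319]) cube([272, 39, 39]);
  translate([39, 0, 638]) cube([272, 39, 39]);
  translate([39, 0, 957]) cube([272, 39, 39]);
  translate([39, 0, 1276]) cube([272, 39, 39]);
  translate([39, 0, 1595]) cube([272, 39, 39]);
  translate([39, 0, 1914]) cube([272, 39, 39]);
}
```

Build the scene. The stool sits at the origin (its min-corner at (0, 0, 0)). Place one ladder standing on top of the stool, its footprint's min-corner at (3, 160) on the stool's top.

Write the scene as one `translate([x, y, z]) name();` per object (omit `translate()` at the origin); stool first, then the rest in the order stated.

stool();
translate([3, 160, 384]) ladder();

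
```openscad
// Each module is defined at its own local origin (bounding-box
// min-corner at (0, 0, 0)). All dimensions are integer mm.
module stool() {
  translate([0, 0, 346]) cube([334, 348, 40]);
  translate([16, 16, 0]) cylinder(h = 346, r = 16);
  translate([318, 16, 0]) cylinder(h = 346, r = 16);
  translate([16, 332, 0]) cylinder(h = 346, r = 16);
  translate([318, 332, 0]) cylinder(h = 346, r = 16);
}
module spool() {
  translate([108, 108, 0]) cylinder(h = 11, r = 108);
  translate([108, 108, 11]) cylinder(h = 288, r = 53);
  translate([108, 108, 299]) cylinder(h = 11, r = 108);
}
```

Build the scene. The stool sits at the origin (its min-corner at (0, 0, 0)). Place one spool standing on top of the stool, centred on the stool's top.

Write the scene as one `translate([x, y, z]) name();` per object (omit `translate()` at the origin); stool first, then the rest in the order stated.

stool();
translate([59, 66, 386]) spool();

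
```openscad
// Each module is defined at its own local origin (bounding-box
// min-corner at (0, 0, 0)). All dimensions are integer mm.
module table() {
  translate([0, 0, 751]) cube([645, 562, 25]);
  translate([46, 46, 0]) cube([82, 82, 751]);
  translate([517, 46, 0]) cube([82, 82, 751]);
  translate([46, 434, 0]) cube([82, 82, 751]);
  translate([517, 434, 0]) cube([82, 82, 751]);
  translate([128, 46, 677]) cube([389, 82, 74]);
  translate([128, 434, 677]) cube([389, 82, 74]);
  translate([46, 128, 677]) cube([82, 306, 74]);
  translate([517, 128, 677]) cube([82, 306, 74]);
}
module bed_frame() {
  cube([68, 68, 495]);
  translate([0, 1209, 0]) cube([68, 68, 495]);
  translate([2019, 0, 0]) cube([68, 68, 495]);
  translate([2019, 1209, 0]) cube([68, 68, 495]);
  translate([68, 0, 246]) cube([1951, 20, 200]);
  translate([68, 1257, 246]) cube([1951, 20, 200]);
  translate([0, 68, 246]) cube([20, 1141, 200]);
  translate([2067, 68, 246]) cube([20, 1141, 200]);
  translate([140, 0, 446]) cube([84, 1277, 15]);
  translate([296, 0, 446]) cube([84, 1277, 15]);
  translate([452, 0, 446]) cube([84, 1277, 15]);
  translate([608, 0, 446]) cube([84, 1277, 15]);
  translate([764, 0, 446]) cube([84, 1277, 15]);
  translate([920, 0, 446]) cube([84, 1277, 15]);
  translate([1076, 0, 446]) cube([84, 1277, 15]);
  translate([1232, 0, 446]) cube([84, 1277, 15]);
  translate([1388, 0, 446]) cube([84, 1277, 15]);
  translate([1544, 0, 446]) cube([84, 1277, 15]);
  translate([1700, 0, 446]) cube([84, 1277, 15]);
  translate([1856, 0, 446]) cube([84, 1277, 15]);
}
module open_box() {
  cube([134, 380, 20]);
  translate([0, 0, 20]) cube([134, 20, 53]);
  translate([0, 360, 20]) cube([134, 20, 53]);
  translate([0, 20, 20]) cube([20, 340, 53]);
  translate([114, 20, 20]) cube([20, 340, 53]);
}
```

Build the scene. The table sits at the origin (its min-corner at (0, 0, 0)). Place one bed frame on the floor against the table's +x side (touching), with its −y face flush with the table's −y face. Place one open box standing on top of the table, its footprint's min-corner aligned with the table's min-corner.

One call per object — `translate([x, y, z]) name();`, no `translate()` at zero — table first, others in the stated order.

table();
translate([645, 0, 0]) bed_frame();
translate([0, 0, 776]) open_box();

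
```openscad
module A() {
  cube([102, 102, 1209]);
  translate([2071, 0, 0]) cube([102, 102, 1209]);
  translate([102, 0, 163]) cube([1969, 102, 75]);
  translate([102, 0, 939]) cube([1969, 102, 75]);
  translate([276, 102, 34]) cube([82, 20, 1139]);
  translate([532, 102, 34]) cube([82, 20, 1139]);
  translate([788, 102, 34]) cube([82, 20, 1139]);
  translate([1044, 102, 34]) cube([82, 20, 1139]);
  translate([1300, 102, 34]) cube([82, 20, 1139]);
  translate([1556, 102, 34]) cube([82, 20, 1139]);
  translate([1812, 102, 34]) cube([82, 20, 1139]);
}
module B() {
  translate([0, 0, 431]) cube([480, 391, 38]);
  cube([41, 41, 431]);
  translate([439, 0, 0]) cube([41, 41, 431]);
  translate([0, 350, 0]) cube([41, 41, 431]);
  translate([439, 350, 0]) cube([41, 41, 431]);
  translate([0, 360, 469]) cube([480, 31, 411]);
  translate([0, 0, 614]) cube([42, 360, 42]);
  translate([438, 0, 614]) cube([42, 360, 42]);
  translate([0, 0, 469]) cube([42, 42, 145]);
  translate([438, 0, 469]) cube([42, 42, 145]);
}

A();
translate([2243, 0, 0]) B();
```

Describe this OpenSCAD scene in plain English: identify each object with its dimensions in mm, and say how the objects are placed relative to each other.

A is a fence section. Two 102×102 mm posts, 1209 mm tall, stand on the floor with a clear span of 1969 mm between their inner faces. Two horizontal rails of 102×75 mm section span the gap between the posts with their undersides at z = 163 mm and z = 939 mm, flush with the posts' −y face. 7 pickets, each 82 mm wide, 20 mm thick and 1139 mm tall, are fixed to the +y face of the rails with their bottoms at z = 34 mm, evenly spaced across the span with equal gaps (rounded down to the nearest mm) at the −x end and between each pair — any rounding remainder accumulates at the +x end.

B is a chair: 480×391 mm seat, 38 mm thick, top at z = 469 mm, on four 41 mm square corner legs flush with the seat edges. A 31 mm thick backrest slab spans the full seat width, extending 411 mm above the seat top, its back face flush with the seat's +y edge. Two armrests of 42×42 mm section run along each side from the seat's front edge to the front of the backrest, top faces 187 mm above the seat top and outer faces flush with the seat's x-edges; a 42×42 mm post under the front of each armrest stands on the seat at the front corner.

The chair is on the floor beside the fence section on its +x side.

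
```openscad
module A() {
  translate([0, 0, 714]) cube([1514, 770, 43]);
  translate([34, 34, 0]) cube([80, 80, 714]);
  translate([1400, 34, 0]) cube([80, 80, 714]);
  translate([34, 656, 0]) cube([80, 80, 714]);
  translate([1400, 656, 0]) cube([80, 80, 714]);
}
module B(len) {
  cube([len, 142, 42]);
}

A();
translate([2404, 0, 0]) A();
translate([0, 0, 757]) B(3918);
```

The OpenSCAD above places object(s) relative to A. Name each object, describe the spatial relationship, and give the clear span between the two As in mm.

A is a table. B is a beam. A beam spans the tops of two tables. The clear span between the two tables is 890 mm.

Second table starts at x = 2404; first ends at x = 1514; clear span = 2404 − 1514 = 890 mm.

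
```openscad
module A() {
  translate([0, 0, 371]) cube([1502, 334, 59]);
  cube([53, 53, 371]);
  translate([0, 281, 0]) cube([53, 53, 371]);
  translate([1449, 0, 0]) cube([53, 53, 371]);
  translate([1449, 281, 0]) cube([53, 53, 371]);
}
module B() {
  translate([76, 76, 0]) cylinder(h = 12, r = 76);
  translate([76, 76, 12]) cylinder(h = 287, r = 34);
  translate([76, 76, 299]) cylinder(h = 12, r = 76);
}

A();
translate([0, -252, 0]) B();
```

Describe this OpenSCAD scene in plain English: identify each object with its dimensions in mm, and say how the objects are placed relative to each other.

A is a bench: a 1502×334 mm seat slab, 59 mm thick, top at z = 430 mm, on four 53×53 mm square legs flush with the seat corners and standing on z = 0.

B is a spool: two coaxial disc flanges of radius 76 mm and thickness 12 mm, joined by a core cylinder of radius 34 mm and height 287 mm. The lower flange rests on z = 0 and the three cylinders share a vertical axis.

The spool is on the floor beside the bench on its −y side.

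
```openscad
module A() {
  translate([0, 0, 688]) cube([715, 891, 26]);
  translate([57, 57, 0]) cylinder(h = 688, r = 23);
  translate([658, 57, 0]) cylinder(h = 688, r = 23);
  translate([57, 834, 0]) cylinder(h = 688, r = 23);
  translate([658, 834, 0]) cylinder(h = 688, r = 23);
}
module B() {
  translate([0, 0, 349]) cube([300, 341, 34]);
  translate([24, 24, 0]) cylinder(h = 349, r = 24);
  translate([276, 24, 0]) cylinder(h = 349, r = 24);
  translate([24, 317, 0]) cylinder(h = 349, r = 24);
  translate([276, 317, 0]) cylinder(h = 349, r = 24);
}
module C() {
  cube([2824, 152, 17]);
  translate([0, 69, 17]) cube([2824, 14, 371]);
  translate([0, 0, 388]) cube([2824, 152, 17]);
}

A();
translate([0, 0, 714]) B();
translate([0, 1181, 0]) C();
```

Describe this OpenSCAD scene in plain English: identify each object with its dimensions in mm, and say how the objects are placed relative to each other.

A is a rectangular dining table. The top is 715×891×26 mm with its upper surface at z = 714 mm. It stands on four round legs of 46 mm diameter, each leg's bounding box inset 34 mm from the nearest pair of top edges, running from the floor to the underside of the top.

B is a four-legged stool. The seat is a 300×341×34 mm slab whose top surface is at z = 383 mm; four round legs, each 48 mm in diameter, run from the floor (z = 0) to the underside of the seat, each leg's axis is inset half a diameter from the nearest pair of seat edges (so the leg's bounding box is flush with the corner).

C is an I-beam lying along x, 2824 mm long. Overall section height 405 mm. Two flanges 152 mm wide (y) and 17 mm thick, one on the floor and one at the top; a web 14 mm thick runs between them, centred on the flange width.

The stool is on top of the table. The I-beam is on the floor beside the table on its +y side.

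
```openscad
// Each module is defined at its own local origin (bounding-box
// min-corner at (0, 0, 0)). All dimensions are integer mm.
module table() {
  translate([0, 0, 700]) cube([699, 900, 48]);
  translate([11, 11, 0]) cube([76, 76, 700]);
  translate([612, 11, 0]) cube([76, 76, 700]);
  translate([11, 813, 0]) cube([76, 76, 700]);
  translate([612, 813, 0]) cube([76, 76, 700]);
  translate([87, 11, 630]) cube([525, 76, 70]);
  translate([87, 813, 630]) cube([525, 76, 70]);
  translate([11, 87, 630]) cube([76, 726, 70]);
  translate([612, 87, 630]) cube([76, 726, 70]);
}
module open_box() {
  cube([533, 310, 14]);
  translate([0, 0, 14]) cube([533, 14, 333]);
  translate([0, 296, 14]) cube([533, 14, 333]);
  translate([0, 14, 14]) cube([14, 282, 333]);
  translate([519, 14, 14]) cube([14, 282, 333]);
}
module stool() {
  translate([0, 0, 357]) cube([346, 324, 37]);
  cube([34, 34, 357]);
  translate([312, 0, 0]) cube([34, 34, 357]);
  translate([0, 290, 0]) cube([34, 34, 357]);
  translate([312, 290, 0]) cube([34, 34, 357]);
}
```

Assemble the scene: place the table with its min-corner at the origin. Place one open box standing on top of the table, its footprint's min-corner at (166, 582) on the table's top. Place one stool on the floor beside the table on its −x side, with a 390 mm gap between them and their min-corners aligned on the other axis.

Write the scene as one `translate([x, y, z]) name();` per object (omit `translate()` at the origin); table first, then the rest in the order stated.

table();
translate([166, 582, 748]) open_box();
translate([-736, 0, 0]) stool();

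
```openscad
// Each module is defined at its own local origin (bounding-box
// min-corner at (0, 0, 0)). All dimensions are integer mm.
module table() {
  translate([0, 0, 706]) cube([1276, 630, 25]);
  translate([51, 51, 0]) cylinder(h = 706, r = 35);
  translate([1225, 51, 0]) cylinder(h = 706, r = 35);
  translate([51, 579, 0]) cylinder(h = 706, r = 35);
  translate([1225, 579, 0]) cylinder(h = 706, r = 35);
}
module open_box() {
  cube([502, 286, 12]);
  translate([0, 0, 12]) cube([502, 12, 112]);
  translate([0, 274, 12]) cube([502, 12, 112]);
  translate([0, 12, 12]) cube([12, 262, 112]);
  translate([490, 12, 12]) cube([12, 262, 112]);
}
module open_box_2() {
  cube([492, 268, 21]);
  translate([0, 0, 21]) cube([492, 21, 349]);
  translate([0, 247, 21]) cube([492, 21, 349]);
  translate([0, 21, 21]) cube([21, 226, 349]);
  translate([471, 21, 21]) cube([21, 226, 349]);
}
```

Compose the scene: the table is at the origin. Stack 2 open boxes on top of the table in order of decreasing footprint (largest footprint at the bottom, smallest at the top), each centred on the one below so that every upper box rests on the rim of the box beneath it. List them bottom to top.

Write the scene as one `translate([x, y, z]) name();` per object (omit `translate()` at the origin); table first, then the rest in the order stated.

table();
translate([387, 172, 731]) open_box();
translate([392, 181, 855]) open_box_2();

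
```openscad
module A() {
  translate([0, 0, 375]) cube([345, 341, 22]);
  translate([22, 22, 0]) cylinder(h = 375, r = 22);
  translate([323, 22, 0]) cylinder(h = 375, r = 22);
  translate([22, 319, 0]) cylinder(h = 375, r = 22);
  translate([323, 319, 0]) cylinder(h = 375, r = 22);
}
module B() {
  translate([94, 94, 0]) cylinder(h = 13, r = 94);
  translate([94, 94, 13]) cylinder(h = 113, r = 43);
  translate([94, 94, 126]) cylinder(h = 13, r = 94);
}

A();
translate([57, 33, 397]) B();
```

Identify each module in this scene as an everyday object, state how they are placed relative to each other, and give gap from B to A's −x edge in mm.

The spool's min-x is at 57; the stool's min-x is 0; gap = 57 mm.

A is a stool. B is a spool. The spool is on top of the stool. The gap from the spool to the stool's −x edge is 57 mm.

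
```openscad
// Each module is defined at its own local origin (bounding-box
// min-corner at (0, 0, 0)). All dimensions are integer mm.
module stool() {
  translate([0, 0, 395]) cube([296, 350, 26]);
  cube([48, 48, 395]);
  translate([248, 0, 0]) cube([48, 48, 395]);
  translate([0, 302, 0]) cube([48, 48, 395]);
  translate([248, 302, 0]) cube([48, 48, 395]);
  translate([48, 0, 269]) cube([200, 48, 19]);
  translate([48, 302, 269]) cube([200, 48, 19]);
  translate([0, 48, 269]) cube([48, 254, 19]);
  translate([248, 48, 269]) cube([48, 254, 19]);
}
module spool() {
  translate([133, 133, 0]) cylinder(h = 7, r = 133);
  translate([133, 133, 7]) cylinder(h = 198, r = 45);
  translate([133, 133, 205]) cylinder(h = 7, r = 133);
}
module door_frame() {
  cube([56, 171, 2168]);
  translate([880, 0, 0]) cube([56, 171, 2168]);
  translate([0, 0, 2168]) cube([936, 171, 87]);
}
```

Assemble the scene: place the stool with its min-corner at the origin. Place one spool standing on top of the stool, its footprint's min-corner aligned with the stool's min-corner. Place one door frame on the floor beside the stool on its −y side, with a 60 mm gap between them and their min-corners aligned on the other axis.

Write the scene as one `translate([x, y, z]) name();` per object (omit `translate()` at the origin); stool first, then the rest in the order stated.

stool();
translate([0, 0, 421]) spool();
translate([0, -231, 0]) door_frame();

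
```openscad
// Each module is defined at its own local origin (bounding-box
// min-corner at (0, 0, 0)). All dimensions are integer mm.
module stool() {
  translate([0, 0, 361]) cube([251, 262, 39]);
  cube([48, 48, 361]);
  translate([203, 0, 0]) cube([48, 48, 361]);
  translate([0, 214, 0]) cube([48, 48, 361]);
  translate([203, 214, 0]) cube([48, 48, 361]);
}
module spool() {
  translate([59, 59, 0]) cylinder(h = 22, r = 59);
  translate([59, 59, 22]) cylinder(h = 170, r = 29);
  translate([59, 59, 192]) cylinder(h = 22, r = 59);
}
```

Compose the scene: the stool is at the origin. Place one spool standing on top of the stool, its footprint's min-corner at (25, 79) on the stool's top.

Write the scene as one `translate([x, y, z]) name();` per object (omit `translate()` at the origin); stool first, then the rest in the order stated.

stool();
translate([25, 79, 400]) spool();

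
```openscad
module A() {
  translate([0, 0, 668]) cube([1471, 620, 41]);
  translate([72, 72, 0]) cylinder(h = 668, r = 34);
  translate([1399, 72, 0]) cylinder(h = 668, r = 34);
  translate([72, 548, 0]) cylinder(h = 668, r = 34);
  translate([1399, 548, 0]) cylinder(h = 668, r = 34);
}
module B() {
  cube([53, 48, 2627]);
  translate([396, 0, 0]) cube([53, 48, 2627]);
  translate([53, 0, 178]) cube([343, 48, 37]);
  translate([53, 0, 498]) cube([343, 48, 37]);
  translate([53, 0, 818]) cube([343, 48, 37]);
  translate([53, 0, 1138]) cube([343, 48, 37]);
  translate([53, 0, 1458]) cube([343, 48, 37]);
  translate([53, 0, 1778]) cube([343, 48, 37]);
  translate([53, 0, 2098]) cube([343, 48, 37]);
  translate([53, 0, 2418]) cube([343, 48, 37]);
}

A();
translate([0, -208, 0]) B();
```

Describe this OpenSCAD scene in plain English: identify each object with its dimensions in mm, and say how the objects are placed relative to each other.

A is a rectangular dining table. The top is 1471×620×41 mm with its upper surface at z = 709 mm. It stands on four round legs of 68 mm diameter, each leg's bounding box inset 38 mm from the nearest pair of top edges, running from the floor to the underside of the top.

B is a wooden ladder with two side rails of 53×48 mm section and 2627 mm height, set 449 mm apart overall. Between them run 8 rectangular rungs (48 mm deep, 37 mm thick), front faces flush with the rails' −y face. The bottom of the first rung is 178 mm above the floor and each subsequent rung is 320 mm higher than the one below.

The ladder is on the floor beside the table on its −y side.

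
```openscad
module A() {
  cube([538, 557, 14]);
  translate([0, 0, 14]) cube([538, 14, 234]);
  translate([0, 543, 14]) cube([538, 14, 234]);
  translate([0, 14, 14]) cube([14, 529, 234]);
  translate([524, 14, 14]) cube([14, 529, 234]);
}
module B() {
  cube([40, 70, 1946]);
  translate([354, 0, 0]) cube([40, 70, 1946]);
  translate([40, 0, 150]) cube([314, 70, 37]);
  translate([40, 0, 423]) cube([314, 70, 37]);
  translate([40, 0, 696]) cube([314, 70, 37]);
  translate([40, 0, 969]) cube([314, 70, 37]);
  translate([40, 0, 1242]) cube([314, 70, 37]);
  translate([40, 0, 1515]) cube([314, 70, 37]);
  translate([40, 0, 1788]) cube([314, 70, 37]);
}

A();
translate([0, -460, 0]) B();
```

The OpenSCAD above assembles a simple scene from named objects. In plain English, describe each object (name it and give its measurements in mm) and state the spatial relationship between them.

A is an open-topped rectangular box: outside dimensions 538×557×248 mm, with a uniform wall and base thickness of 14 mm. The base is a full 538×557 slab on the floor; four walls sit on top of the base. The front and back walls (the −y and +y sides) span the full width; the two side walls fit between them.

B is a wooden ladder with two side rails of 40×70 mm section and 1946 mm height, set 394 mm apart overall. Between them run 7 rectangular rungs (70 mm deep, 37 mm thick), front faces flush with the rails' −y face. The bottom of the first rung is 150 mm above the floor and each subsequent rung is 273 mm higher than the one below.

The ladder is on the floor beside the open box on its −y side.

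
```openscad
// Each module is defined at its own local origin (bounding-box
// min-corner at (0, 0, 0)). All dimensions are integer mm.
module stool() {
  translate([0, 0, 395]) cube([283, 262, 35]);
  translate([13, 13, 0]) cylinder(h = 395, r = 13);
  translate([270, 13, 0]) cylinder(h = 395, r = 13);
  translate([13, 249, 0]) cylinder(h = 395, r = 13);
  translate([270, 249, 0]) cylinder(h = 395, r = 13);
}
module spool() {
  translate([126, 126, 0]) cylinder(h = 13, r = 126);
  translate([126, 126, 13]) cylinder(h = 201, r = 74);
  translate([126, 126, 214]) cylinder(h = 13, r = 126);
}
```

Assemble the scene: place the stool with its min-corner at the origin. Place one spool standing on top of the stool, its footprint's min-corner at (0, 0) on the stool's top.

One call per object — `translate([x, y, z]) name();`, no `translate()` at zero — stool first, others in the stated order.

stool();
translate([0, 0, 430]) spool();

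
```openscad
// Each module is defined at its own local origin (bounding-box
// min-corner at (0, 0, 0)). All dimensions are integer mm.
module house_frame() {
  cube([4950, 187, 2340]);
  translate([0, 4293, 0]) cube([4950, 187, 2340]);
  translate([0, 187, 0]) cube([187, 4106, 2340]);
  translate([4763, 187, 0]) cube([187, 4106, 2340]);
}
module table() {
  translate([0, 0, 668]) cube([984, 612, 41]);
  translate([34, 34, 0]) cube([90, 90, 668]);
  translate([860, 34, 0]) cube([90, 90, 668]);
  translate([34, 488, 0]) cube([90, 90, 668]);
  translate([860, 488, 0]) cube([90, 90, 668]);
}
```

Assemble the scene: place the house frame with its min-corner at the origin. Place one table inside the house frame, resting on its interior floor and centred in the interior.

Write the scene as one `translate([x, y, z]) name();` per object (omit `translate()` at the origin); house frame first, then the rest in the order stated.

house_frame();
translate([1983, 1934, 0]) table();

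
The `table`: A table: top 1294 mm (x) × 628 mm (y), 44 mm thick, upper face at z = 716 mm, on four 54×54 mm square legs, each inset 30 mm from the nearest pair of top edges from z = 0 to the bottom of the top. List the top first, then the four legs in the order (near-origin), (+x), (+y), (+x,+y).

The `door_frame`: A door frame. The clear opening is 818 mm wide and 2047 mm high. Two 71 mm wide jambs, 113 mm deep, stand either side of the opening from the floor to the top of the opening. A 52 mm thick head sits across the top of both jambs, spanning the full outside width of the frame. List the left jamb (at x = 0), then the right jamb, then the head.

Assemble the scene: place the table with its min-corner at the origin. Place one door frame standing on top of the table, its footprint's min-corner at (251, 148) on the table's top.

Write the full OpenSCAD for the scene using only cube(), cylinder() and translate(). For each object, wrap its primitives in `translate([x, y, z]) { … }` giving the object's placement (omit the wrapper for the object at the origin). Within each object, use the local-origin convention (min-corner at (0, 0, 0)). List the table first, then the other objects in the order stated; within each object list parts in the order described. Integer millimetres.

translate([0, 0, 672]) cube([1294, 628, 44]);
translate([30, 30, 0]) cube([54, 54, 672]);
translate([1210, 30, 0]) cube([54, 54, 672]);
translate([30, 544, 0]) cube([54, 54, 672]);
translate([1210, 544, 0]) cube([54, 54, 672]);
translate([251, 148, 716]) {
  cube([71, 113, 2047]);
  translate([889, 0, 0]) cube([71, 113, 2047]);
  translate([0, 0, 2047]) cube([960, 113, 52]);
}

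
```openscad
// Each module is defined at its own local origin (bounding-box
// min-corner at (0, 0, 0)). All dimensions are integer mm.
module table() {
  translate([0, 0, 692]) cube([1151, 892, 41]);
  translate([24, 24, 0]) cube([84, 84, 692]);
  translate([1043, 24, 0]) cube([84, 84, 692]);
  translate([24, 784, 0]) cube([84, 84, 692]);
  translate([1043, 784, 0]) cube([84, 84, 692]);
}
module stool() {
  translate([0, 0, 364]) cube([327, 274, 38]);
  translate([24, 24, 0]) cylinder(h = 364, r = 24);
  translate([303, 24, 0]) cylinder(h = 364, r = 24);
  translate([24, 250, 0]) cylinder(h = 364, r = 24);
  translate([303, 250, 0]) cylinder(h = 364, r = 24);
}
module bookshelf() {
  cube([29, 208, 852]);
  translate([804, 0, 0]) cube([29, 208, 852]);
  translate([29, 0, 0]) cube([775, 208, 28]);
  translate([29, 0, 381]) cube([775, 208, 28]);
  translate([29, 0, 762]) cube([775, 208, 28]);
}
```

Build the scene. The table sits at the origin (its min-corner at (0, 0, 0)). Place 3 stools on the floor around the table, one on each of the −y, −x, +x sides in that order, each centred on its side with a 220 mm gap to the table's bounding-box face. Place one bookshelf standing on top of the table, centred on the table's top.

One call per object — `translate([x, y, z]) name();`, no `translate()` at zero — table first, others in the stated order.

table();
translate([412, -494, 0]) stool();
translate([-547, 309, 0]) stool();
translate([1371, 309, 0]) stool();
translate([159, 342, 733]) bookshelf();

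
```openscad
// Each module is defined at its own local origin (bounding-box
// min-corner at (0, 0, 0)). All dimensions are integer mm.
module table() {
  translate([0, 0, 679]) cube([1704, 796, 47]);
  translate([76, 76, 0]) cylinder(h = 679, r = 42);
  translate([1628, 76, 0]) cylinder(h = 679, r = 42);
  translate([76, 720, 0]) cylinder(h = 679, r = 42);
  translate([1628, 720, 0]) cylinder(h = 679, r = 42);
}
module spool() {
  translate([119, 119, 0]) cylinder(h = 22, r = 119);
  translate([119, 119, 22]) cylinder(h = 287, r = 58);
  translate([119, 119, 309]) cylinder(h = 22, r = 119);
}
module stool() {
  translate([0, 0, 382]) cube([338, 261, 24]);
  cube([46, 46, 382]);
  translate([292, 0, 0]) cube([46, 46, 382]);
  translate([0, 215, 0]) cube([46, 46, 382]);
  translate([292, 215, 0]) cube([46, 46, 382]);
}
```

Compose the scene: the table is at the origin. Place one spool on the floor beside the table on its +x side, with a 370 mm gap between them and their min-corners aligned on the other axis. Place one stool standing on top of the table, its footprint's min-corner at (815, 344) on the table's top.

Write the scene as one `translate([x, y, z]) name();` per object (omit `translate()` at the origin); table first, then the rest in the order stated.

table();
translate([2074, 0, 0]) spool();
translate([815, 344, 726]) stool();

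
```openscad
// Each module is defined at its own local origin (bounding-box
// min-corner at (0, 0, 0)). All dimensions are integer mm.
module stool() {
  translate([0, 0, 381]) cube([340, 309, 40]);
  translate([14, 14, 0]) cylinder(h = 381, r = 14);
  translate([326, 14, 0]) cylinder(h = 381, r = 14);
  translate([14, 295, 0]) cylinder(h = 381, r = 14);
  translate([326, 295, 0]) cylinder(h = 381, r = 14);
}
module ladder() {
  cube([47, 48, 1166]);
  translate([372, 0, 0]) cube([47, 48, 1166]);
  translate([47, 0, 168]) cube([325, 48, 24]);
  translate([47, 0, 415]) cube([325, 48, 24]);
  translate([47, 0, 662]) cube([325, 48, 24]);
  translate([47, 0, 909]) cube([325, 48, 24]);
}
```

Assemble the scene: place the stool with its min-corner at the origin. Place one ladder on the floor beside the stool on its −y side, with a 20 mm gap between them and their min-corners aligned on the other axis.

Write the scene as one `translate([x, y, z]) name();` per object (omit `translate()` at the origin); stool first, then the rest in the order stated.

stool();
translate([0, -68, 0]) ladder();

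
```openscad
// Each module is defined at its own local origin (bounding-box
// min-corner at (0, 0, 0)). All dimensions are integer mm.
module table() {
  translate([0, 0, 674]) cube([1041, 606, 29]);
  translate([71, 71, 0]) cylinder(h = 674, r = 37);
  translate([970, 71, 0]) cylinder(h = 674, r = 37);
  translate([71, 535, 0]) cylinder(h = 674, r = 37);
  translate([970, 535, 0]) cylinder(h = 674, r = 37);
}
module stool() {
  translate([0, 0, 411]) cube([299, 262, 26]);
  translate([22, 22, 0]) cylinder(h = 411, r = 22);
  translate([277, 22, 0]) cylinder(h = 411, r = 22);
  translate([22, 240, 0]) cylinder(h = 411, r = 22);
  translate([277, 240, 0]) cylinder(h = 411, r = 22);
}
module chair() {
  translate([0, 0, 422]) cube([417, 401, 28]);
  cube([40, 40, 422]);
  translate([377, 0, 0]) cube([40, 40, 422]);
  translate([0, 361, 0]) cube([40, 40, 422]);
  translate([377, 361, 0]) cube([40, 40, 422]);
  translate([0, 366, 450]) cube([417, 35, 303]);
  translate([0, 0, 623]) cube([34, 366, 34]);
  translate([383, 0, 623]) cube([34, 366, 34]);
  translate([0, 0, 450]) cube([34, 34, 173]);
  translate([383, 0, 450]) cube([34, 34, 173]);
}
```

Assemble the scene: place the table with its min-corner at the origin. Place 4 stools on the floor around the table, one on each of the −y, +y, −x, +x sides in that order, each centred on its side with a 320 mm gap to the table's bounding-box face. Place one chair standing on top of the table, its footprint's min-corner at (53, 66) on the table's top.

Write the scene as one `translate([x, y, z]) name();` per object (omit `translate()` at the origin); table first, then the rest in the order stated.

table();
translate([371, -582, 0]) stool();
translate([371, 926, 0]) stool();
translate([-619, 172, 0]) stool();
translate([1361, 172, 0]) stool();
translate([53, 66, 703]) chair();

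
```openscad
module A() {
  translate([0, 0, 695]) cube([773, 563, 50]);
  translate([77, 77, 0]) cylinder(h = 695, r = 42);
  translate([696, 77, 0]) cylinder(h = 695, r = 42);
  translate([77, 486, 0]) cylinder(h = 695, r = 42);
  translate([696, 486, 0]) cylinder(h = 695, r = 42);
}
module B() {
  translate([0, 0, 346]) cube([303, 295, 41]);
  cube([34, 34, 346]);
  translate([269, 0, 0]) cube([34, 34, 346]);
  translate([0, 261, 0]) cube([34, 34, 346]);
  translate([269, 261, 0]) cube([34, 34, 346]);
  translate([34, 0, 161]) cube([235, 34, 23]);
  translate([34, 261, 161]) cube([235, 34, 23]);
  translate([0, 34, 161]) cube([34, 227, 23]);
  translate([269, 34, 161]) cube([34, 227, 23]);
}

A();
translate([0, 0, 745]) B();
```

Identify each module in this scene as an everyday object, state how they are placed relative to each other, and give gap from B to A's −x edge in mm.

The stool's min-x is at 0; the table's min-x is 0; gap = 0 mm.

A is a table. B is a stool. The stool is on top of the table. The gap from the stool to the table's −x edge is 0 mm.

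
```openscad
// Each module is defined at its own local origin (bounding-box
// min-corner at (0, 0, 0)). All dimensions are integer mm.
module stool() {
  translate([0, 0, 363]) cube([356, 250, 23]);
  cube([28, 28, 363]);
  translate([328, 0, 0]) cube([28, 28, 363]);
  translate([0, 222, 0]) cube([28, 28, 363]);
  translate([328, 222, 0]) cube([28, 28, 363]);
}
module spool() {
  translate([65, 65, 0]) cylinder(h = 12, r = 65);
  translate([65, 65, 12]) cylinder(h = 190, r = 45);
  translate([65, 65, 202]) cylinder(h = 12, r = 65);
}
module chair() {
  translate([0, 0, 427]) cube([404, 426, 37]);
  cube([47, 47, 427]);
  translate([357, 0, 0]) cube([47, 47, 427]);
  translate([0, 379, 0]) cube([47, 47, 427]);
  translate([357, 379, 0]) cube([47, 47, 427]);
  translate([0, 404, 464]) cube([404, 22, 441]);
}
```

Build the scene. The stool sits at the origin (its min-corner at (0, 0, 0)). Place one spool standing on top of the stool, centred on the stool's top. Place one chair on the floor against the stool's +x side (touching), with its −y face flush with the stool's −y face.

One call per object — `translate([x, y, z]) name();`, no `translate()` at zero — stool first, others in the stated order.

stool();
translate([113, 60, 386]) spool();
translate([356, 0, 0]) chair();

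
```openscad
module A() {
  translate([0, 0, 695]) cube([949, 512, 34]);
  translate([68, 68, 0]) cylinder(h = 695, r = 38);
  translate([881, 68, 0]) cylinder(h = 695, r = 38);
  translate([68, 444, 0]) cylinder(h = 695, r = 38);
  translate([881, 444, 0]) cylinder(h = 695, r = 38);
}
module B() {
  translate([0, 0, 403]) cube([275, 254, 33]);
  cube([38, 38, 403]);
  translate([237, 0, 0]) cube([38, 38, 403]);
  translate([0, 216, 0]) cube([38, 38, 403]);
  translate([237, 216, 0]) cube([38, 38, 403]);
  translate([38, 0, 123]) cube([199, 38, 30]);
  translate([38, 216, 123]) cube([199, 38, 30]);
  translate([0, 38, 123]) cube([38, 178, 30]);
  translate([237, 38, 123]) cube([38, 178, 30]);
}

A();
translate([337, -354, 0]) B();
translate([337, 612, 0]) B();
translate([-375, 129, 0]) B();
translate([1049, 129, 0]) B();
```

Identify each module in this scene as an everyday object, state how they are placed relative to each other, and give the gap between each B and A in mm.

A is a table. B is a stool. Four stools sit around the table at the −y, +y, −x, +x sides. The gap between each stool and the table is 100 mm.

Each stool's nearest face is 100 mm from the table's bounding box.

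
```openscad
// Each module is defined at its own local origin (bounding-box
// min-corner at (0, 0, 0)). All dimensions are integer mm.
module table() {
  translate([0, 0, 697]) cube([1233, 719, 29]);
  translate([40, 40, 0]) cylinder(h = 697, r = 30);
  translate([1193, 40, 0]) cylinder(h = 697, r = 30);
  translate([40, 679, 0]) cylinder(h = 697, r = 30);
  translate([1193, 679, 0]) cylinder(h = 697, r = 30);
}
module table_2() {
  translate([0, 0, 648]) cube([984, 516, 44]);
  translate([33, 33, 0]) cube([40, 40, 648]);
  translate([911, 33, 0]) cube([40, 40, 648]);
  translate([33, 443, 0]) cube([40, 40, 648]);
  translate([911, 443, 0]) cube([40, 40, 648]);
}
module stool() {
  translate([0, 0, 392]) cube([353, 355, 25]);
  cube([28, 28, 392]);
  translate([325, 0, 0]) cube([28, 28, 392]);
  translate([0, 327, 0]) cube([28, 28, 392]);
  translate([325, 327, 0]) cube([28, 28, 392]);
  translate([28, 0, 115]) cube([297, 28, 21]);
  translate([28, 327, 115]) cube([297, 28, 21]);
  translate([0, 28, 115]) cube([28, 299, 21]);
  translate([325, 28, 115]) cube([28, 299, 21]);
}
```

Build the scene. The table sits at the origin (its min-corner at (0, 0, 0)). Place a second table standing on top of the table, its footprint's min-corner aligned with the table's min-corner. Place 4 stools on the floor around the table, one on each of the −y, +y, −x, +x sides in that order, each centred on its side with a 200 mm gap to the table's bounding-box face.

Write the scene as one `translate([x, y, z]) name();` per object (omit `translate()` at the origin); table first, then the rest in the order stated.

table();
translate([0, 0, 726]) table_2();
translate([440, -555, 0]) stool();
translate([440, 919, 0]) stool();
translate([-553, 182, 0]) stool();
translate([1433, 182, 0]) stool();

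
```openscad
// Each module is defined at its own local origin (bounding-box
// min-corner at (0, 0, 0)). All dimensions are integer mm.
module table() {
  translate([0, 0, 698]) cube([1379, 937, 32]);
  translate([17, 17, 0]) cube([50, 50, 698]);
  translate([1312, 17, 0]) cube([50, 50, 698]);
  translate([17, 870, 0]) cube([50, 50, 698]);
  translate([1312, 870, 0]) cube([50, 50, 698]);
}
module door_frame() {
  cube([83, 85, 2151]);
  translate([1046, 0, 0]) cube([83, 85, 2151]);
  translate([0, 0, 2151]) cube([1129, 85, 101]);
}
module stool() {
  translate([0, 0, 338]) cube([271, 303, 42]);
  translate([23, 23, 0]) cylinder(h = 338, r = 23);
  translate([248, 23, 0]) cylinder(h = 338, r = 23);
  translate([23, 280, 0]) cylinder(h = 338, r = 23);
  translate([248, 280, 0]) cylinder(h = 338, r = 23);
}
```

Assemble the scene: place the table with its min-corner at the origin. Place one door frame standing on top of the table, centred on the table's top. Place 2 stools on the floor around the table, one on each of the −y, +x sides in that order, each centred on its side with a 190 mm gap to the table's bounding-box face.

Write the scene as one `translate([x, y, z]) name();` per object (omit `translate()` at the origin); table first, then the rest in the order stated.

table();
translate([125, 426, 730]) door_frame();
translate([554, -493, 0]) stool();
translate([1569, 317, 0]) stool();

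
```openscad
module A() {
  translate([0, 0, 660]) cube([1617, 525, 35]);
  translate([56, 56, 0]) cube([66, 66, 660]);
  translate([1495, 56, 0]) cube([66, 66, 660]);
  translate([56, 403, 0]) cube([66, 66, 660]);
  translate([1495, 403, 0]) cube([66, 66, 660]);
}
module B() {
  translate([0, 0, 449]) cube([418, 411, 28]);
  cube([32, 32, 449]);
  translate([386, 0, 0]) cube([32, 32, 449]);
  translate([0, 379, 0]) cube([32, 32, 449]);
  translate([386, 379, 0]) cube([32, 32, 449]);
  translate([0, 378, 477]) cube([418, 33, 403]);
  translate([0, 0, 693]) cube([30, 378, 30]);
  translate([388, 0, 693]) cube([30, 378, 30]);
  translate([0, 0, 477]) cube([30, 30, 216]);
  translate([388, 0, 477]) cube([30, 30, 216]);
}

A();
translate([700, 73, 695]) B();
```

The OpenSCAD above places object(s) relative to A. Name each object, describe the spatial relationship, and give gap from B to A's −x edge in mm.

The chair's min-x is at 700; the table's min-x is 0; gap = 700 mm.

A is a table. B is a chair. The chair is on top of the table. The gap from the chair to the table's −x edge is 700 mm.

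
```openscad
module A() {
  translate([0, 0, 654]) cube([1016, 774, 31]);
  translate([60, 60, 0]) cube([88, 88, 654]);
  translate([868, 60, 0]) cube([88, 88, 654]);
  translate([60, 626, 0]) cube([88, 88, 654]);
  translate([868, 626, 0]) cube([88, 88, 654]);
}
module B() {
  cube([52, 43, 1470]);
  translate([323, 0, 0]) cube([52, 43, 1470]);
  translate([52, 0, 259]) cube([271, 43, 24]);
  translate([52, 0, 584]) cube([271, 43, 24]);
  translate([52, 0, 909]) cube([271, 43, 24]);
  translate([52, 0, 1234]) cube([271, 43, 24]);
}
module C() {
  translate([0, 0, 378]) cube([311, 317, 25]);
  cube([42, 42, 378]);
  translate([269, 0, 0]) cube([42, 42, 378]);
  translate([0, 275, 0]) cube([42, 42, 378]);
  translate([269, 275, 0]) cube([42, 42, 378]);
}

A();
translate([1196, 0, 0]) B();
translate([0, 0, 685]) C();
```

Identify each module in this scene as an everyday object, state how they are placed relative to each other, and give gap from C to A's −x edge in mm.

A is a table. B is a ladder. C is a stool. The ladder is on the floor beside the table on its +x side. The stool is on top of the table. The gap from the stool to the table's −x edge is 0 mm.

The stool's min-x is at 0; the table's min-x is 0; gap = 0 mm.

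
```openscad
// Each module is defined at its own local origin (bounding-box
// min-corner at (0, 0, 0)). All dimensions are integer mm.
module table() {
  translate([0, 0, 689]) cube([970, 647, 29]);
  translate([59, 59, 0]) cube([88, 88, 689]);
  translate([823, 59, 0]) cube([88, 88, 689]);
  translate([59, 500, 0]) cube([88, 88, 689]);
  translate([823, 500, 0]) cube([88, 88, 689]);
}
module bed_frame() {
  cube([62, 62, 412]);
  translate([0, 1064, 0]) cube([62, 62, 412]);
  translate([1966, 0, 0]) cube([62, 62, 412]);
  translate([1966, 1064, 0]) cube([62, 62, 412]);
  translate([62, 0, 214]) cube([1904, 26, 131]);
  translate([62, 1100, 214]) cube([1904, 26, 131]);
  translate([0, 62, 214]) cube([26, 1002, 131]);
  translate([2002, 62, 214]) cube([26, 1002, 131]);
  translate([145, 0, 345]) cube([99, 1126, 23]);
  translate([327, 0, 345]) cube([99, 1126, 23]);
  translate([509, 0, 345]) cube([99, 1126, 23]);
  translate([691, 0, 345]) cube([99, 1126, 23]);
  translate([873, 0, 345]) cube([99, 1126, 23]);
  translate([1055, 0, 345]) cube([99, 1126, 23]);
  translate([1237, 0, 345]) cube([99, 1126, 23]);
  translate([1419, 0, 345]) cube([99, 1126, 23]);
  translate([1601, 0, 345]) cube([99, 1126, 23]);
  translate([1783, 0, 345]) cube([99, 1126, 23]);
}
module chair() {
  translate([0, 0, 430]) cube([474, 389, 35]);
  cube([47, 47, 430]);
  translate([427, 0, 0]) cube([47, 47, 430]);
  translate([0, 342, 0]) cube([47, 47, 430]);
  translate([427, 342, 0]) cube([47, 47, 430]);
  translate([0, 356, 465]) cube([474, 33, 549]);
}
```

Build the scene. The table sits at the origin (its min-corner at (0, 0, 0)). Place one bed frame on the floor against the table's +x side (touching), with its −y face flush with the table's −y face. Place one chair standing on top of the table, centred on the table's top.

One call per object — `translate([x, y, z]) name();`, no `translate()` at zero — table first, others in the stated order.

table();
translate([970, 0, 0]) bed_frame();
translate([248, 129, 718]) chair();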